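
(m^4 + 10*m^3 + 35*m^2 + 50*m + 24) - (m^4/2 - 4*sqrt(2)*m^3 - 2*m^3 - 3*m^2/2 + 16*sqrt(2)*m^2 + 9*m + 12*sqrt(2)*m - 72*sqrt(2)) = m^4/2 + 4*sqrt(2)*m^3 + 12*m^3 - 16*sqrt(2)*m^2 + 73*m^2/2 - 12*sqrt(2)*m + 41*m + 24 + 72*sqrt(2)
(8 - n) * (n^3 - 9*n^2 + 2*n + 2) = -n^4 + 17*n^3 - 74*n^2 + 14*n + 16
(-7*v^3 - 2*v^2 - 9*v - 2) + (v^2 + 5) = -7*v^3 - v^2 - 9*v + 3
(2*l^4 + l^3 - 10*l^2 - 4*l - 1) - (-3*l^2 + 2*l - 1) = 2*l^4 + l^3 - 7*l^2 - 6*l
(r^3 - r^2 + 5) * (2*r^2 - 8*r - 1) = 2*r^5 - 10*r^4 + 7*r^3 + 11*r^2 - 40*r - 5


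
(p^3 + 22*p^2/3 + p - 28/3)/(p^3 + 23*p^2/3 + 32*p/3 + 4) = (3*p^3 + 22*p^2 + 3*p - 28)/(3*p^3 + 23*p^2 + 32*p + 12)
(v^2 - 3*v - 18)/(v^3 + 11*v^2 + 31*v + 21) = (v - 6)/(v^2 + 8*v + 7)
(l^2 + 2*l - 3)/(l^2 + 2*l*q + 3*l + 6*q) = (l - 1)/(l + 2*q)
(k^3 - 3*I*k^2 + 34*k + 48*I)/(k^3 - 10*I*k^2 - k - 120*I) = (k + 2*I)/(k - 5*I)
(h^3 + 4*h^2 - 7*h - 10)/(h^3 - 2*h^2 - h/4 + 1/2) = 4*(h^2 + 6*h + 5)/(4*h^2 - 1)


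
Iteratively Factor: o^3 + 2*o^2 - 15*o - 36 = (o + 3)*(o^2 - o - 12) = (o + 3)^2*(o - 4)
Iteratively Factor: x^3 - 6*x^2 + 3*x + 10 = (x - 2)*(x^2 - 4*x - 5) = (x - 5)*(x - 2)*(x + 1)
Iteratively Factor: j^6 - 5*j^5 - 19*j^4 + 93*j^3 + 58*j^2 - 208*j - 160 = (j - 5)*(j^5 - 19*j^3 - 2*j^2 + 48*j + 32) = (j - 5)*(j - 2)*(j^4 + 2*j^3 - 15*j^2 - 32*j - 16) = (j - 5)*(j - 2)*(j + 4)*(j^3 - 2*j^2 - 7*j - 4) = (j - 5)*(j - 2)*(j + 1)*(j + 4)*(j^2 - 3*j - 4) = (j - 5)*(j - 2)*(j + 1)^2*(j + 4)*(j - 4)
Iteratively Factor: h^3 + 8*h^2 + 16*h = (h + 4)*(h^2 + 4*h) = h*(h + 4)*(h + 4)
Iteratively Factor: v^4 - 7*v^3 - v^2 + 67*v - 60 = (v - 4)*(v^3 - 3*v^2 - 13*v + 15) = (v - 5)*(v - 4)*(v^2 + 2*v - 3) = (v - 5)*(v - 4)*(v - 1)*(v + 3)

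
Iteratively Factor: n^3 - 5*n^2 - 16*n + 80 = (n - 5)*(n^2 - 16) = (n - 5)*(n - 4)*(n + 4)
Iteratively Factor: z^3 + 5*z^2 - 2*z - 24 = (z + 3)*(z^2 + 2*z - 8) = (z - 2)*(z + 3)*(z + 4)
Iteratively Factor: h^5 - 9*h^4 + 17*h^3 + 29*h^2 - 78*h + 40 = (h - 4)*(h^4 - 5*h^3 - 3*h^2 + 17*h - 10) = (h - 4)*(h - 1)*(h^3 - 4*h^2 - 7*h + 10) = (h - 5)*(h - 4)*(h - 1)*(h^2 + h - 2) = (h - 5)*(h - 4)*(h - 1)^2*(h + 2)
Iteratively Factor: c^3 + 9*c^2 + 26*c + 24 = (c + 4)*(c^2 + 5*c + 6) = (c + 3)*(c + 4)*(c + 2)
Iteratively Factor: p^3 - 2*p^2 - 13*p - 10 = (p + 1)*(p^2 - 3*p - 10) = (p + 1)*(p + 2)*(p - 5)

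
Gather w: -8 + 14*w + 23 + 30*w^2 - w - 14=30*w^2 + 13*w + 1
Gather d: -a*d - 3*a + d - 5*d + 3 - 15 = -3*a + d*(-a - 4) - 12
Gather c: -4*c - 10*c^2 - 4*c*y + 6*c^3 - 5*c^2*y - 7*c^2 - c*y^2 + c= 6*c^3 + c^2*(-5*y - 17) + c*(-y^2 - 4*y - 3)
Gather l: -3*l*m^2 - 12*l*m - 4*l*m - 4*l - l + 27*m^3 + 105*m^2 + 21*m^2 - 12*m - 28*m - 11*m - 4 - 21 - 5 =l*(-3*m^2 - 16*m - 5) + 27*m^3 + 126*m^2 - 51*m - 30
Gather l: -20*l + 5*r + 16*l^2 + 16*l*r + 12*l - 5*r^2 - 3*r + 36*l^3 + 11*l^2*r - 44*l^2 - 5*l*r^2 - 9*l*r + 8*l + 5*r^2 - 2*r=36*l^3 + l^2*(11*r - 28) + l*(-5*r^2 + 7*r)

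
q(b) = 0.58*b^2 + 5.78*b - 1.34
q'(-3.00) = 2.30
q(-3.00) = -13.46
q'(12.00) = 19.70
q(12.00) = 151.54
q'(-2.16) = 3.27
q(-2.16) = -11.12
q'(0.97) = 6.91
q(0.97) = 4.81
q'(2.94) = 9.19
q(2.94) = 20.67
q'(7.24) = 14.18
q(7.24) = 70.91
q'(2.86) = 9.10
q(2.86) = 19.93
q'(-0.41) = 5.30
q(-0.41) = -3.61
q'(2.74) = 8.96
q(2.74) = 18.85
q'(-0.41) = 5.30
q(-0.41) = -3.61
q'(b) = 1.16*b + 5.78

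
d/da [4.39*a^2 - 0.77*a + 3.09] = 8.78*a - 0.77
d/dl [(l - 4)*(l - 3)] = 2*l - 7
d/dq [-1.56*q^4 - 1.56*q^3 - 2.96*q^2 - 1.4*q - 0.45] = -6.24*q^3 - 4.68*q^2 - 5.92*q - 1.4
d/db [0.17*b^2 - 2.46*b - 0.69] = 0.34*b - 2.46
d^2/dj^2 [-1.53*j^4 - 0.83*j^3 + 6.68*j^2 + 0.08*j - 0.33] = -18.36*j^2 - 4.98*j + 13.36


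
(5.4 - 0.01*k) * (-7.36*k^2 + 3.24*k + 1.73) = 0.0736*k^3 - 39.7764*k^2 + 17.4787*k + 9.342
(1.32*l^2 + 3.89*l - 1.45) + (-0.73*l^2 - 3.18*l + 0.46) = 0.59*l^2 + 0.71*l - 0.99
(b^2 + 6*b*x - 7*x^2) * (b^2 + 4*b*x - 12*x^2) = b^4 + 10*b^3*x + 5*b^2*x^2 - 100*b*x^3 + 84*x^4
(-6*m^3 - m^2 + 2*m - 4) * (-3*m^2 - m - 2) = 18*m^5 + 9*m^4 + 7*m^3 + 12*m^2 + 8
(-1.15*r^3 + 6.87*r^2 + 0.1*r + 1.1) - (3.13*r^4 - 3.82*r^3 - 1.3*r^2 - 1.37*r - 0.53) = -3.13*r^4 + 2.67*r^3 + 8.17*r^2 + 1.47*r + 1.63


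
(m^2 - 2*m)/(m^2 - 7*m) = (m - 2)/(m - 7)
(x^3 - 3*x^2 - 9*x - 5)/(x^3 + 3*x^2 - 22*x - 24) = (x^2 - 4*x - 5)/(x^2 + 2*x - 24)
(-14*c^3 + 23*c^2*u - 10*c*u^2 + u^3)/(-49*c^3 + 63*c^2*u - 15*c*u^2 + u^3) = (-2*c + u)/(-7*c + u)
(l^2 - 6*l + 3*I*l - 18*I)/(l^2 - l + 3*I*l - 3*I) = (l - 6)/(l - 1)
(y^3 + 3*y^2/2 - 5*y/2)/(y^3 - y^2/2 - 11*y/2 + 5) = y/(y - 2)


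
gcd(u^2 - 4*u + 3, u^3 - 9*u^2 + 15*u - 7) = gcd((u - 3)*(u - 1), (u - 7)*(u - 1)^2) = u - 1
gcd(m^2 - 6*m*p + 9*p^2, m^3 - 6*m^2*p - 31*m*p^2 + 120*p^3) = -m + 3*p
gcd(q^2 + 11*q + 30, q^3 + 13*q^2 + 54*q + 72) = q + 6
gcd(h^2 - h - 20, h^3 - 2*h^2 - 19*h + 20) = h^2 - h - 20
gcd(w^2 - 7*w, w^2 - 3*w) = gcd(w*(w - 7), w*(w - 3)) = w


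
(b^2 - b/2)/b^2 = (b - 1/2)/b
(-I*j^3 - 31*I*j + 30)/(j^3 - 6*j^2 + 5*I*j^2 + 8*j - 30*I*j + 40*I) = (-I*j^2 - 5*j - 6*I)/(j^2 - 6*j + 8)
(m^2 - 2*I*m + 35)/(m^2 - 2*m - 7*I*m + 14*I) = (m + 5*I)/(m - 2)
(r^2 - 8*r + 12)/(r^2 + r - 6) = (r - 6)/(r + 3)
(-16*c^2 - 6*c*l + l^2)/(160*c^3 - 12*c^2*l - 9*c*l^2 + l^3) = (-2*c - l)/(20*c^2 + c*l - l^2)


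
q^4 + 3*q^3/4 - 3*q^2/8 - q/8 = q*(q - 1/2)*(q + 1/4)*(q + 1)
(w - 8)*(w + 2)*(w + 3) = w^3 - 3*w^2 - 34*w - 48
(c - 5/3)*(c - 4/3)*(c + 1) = c^3 - 2*c^2 - 7*c/9 + 20/9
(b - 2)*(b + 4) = b^2 + 2*b - 8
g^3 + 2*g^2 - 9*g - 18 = (g - 3)*(g + 2)*(g + 3)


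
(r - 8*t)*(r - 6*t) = r^2 - 14*r*t + 48*t^2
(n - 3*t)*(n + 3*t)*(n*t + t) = n^3*t + n^2*t - 9*n*t^3 - 9*t^3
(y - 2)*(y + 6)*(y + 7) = y^3 + 11*y^2 + 16*y - 84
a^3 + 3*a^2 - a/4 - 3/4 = (a - 1/2)*(a + 1/2)*(a + 3)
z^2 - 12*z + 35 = (z - 7)*(z - 5)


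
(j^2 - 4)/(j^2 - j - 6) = (j - 2)/(j - 3)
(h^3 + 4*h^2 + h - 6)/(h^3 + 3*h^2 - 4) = (h + 3)/(h + 2)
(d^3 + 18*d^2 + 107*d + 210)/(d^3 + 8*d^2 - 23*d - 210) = (d + 5)/(d - 5)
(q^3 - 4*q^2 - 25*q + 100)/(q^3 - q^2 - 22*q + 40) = (q - 5)/(q - 2)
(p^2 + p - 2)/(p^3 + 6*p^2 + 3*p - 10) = 1/(p + 5)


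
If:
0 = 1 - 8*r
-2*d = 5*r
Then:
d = -5/16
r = 1/8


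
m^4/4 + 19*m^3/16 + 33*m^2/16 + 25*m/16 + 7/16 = (m/4 + 1/4)*(m + 1)^2*(m + 7/4)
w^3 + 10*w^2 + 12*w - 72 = (w - 2)*(w + 6)^2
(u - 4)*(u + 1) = u^2 - 3*u - 4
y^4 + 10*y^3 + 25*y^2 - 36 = (y - 1)*(y + 2)*(y + 3)*(y + 6)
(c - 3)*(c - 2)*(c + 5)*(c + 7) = c^4 + 7*c^3 - 19*c^2 - 103*c + 210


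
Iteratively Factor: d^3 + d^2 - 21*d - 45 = (d + 3)*(d^2 - 2*d - 15) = (d + 3)^2*(d - 5)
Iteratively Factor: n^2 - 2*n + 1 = (n - 1)*(n - 1)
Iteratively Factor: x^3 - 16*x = (x)*(x^2 - 16) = x*(x - 4)*(x + 4)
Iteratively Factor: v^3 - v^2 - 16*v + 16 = (v + 4)*(v^2 - 5*v + 4) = (v - 1)*(v + 4)*(v - 4)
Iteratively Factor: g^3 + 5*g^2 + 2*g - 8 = (g + 2)*(g^2 + 3*g - 4) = (g - 1)*(g + 2)*(g + 4)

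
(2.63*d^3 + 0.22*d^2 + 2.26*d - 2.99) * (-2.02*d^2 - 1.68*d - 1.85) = -5.3126*d^5 - 4.8628*d^4 - 9.8003*d^3 + 1.836*d^2 + 0.8422*d + 5.5315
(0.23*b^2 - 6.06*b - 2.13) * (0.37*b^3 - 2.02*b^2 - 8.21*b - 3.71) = 0.0851*b^5 - 2.7068*b^4 + 9.5648*b^3 + 53.2019*b^2 + 39.9699*b + 7.9023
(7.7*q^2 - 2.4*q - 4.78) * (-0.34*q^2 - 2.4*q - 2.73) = -2.618*q^4 - 17.664*q^3 - 13.6358*q^2 + 18.024*q + 13.0494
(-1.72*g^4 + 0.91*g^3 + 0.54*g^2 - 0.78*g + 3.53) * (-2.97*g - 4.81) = 5.1084*g^5 + 5.5705*g^4 - 5.9809*g^3 - 0.2808*g^2 - 6.7323*g - 16.9793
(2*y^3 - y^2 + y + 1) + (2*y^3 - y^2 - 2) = 4*y^3 - 2*y^2 + y - 1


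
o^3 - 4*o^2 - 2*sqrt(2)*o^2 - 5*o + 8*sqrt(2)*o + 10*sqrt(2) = (o - 5)*(o + 1)*(o - 2*sqrt(2))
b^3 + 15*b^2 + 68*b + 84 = (b + 2)*(b + 6)*(b + 7)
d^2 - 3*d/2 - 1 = (d - 2)*(d + 1/2)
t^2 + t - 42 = (t - 6)*(t + 7)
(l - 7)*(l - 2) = l^2 - 9*l + 14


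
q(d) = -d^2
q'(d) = -2*d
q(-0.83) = -0.69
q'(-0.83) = 1.66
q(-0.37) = -0.14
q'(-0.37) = 0.74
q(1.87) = -3.50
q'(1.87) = -3.74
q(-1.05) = -1.10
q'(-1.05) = 2.10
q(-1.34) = -1.80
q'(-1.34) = 2.68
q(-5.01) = -25.10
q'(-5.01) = 10.02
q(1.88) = -3.53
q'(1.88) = -3.76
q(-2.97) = -8.82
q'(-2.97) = 5.94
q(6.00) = -36.00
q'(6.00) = -12.00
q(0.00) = 0.00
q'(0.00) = 0.00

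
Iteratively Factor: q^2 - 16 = (q + 4)*(q - 4)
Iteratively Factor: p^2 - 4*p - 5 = (p - 5)*(p + 1)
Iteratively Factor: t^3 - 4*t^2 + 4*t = (t)*(t^2 - 4*t + 4) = t*(t - 2)*(t - 2)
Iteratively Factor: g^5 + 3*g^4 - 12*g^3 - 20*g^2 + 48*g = (g - 2)*(g^4 + 5*g^3 - 2*g^2 - 24*g) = (g - 2)*(g + 3)*(g^3 + 2*g^2 - 8*g) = (g - 2)*(g + 3)*(g + 4)*(g^2 - 2*g) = g*(g - 2)*(g + 3)*(g + 4)*(g - 2)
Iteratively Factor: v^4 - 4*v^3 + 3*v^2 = (v - 3)*(v^3 - v^2) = v*(v - 3)*(v^2 - v) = v^2*(v - 3)*(v - 1)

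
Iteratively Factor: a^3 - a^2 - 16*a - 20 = (a + 2)*(a^2 - 3*a - 10) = (a + 2)^2*(a - 5)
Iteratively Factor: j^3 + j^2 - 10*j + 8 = (j - 1)*(j^2 + 2*j - 8) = (j - 1)*(j + 4)*(j - 2)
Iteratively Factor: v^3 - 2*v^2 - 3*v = (v - 3)*(v^2 + v) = v*(v - 3)*(v + 1)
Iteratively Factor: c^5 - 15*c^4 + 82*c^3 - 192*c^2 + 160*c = (c - 4)*(c^4 - 11*c^3 + 38*c^2 - 40*c) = c*(c - 4)*(c^3 - 11*c^2 + 38*c - 40) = c*(c - 4)^2*(c^2 - 7*c + 10) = c*(c - 5)*(c - 4)^2*(c - 2)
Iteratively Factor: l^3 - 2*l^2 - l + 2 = (l - 2)*(l^2 - 1) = (l - 2)*(l + 1)*(l - 1)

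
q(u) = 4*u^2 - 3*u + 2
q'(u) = 8*u - 3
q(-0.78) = 6.77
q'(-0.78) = -9.24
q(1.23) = 4.36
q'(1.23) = 6.84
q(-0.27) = 3.10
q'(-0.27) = -5.16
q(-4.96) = 115.29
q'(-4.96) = -42.68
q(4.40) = 66.24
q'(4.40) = 32.20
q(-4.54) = 98.07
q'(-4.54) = -39.32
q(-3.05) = 48.36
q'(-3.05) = -27.40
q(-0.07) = 2.23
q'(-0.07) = -3.56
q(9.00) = 299.00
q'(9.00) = 69.00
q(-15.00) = 947.00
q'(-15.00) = -123.00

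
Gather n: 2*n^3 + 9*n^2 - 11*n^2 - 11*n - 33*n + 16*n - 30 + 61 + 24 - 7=2*n^3 - 2*n^2 - 28*n + 48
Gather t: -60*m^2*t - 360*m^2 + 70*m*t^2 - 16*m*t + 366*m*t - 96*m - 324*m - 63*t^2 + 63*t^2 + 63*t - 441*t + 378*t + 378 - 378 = -360*m^2 + 70*m*t^2 - 420*m + t*(-60*m^2 + 350*m)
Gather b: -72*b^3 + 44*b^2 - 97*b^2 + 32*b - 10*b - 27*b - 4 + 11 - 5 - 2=-72*b^3 - 53*b^2 - 5*b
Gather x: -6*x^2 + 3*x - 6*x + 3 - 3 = -6*x^2 - 3*x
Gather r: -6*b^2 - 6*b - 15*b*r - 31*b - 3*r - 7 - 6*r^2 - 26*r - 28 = -6*b^2 - 37*b - 6*r^2 + r*(-15*b - 29) - 35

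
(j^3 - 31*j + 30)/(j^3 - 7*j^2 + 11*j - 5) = (j + 6)/(j - 1)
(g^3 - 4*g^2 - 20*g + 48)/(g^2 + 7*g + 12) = (g^2 - 8*g + 12)/(g + 3)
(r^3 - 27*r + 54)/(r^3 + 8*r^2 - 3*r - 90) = (r - 3)/(r + 5)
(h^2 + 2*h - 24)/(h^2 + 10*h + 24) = (h - 4)/(h + 4)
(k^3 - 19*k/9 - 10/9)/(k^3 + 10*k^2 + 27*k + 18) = (k^2 - k - 10/9)/(k^2 + 9*k + 18)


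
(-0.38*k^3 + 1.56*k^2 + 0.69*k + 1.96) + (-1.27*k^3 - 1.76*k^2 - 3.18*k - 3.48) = -1.65*k^3 - 0.2*k^2 - 2.49*k - 1.52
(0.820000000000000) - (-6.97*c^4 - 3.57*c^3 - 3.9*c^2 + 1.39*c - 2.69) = 6.97*c^4 + 3.57*c^3 + 3.9*c^2 - 1.39*c + 3.51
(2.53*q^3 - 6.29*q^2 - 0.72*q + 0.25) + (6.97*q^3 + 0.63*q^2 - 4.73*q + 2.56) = 9.5*q^3 - 5.66*q^2 - 5.45*q + 2.81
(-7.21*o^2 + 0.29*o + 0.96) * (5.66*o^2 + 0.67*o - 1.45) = -40.8086*o^4 - 3.1893*o^3 + 16.0824*o^2 + 0.2227*o - 1.392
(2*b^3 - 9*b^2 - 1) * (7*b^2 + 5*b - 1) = 14*b^5 - 53*b^4 - 47*b^3 + 2*b^2 - 5*b + 1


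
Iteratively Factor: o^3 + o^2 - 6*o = (o - 2)*(o^2 + 3*o) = o*(o - 2)*(o + 3)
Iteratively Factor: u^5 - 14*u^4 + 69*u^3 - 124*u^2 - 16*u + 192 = (u - 3)*(u^4 - 11*u^3 + 36*u^2 - 16*u - 64) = (u - 4)*(u - 3)*(u^3 - 7*u^2 + 8*u + 16) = (u - 4)^2*(u - 3)*(u^2 - 3*u - 4) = (u - 4)^2*(u - 3)*(u + 1)*(u - 4)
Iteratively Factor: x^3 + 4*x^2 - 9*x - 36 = (x + 4)*(x^2 - 9) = (x - 3)*(x + 4)*(x + 3)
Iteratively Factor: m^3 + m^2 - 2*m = (m + 2)*(m^2 - m) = (m - 1)*(m + 2)*(m)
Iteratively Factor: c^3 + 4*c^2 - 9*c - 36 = (c - 3)*(c^2 + 7*c + 12) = (c - 3)*(c + 3)*(c + 4)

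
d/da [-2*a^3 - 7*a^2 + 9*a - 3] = -6*a^2 - 14*a + 9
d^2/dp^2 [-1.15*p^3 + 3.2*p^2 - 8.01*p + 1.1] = 6.4 - 6.9*p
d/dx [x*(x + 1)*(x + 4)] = 3*x^2 + 10*x + 4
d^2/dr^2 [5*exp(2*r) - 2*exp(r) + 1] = (20*exp(r) - 2)*exp(r)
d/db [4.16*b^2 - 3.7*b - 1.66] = 8.32*b - 3.7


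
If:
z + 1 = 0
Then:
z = -1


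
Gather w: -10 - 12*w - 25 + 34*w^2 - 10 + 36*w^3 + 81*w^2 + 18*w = 36*w^3 + 115*w^2 + 6*w - 45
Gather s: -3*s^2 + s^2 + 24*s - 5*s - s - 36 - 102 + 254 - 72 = -2*s^2 + 18*s + 44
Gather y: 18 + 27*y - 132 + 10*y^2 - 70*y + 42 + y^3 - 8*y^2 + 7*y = y^3 + 2*y^2 - 36*y - 72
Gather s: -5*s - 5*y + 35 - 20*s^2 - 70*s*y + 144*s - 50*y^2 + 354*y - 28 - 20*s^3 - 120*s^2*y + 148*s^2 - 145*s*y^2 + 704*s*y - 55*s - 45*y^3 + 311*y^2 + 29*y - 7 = -20*s^3 + s^2*(128 - 120*y) + s*(-145*y^2 + 634*y + 84) - 45*y^3 + 261*y^2 + 378*y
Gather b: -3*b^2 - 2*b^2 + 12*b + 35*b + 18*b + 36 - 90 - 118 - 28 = -5*b^2 + 65*b - 200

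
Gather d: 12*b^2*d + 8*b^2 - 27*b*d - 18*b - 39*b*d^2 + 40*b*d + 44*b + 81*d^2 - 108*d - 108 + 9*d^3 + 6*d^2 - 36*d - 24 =8*b^2 + 26*b + 9*d^3 + d^2*(87 - 39*b) + d*(12*b^2 + 13*b - 144) - 132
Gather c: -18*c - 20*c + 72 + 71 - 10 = 133 - 38*c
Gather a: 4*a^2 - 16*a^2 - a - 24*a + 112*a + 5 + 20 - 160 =-12*a^2 + 87*a - 135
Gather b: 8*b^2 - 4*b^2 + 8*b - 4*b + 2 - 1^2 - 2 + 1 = 4*b^2 + 4*b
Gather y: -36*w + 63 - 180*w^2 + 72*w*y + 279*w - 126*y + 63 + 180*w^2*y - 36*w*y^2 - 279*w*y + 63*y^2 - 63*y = -180*w^2 + 243*w + y^2*(63 - 36*w) + y*(180*w^2 - 207*w - 189) + 126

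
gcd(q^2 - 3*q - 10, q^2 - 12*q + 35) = q - 5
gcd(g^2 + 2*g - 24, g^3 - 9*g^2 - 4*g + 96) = g - 4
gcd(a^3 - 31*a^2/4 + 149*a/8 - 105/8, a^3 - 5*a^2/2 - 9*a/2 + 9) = a - 3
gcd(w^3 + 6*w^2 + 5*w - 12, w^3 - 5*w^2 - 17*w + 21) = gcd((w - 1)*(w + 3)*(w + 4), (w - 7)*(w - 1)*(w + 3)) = w^2 + 2*w - 3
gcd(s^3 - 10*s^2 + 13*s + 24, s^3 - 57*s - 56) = s^2 - 7*s - 8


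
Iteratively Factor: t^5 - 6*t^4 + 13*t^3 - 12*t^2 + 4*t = (t)*(t^4 - 6*t^3 + 13*t^2 - 12*t + 4) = t*(t - 2)*(t^3 - 4*t^2 + 5*t - 2) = t*(t - 2)*(t - 1)*(t^2 - 3*t + 2) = t*(t - 2)^2*(t - 1)*(t - 1)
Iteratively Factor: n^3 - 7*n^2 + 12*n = (n - 4)*(n^2 - 3*n) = n*(n - 4)*(n - 3)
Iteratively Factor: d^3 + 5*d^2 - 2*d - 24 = (d + 4)*(d^2 + d - 6) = (d - 2)*(d + 4)*(d + 3)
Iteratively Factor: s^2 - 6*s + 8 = (s - 4)*(s - 2)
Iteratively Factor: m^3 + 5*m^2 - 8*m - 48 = (m + 4)*(m^2 + m - 12) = (m - 3)*(m + 4)*(m + 4)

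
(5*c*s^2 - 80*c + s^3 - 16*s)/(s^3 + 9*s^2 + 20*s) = (5*c*s - 20*c + s^2 - 4*s)/(s*(s + 5))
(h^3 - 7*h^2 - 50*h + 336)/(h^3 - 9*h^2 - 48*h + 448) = (h - 6)/(h - 8)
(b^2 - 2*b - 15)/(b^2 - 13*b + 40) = (b + 3)/(b - 8)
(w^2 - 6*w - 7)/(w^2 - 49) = (w + 1)/(w + 7)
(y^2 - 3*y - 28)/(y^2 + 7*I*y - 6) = (y^2 - 3*y - 28)/(y^2 + 7*I*y - 6)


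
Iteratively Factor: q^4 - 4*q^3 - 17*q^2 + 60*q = (q - 5)*(q^3 + q^2 - 12*q) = (q - 5)*(q + 4)*(q^2 - 3*q) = (q - 5)*(q - 3)*(q + 4)*(q)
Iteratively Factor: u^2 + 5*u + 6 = (u + 2)*(u + 3)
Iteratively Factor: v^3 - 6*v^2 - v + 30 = (v + 2)*(v^2 - 8*v + 15) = (v - 5)*(v + 2)*(v - 3)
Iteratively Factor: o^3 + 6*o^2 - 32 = (o + 4)*(o^2 + 2*o - 8) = (o + 4)^2*(o - 2)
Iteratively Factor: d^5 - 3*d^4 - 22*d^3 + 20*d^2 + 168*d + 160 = (d + 2)*(d^4 - 5*d^3 - 12*d^2 + 44*d + 80) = (d - 4)*(d + 2)*(d^3 - d^2 - 16*d - 20) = (d - 4)*(d + 2)^2*(d^2 - 3*d - 10) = (d - 5)*(d - 4)*(d + 2)^2*(d + 2)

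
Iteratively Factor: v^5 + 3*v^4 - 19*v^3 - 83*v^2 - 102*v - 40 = (v + 2)*(v^4 + v^3 - 21*v^2 - 41*v - 20) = (v + 1)*(v + 2)*(v^3 - 21*v - 20) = (v + 1)*(v + 2)*(v + 4)*(v^2 - 4*v - 5) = (v + 1)^2*(v + 2)*(v + 4)*(v - 5)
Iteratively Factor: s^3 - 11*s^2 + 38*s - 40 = (s - 5)*(s^2 - 6*s + 8) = (s - 5)*(s - 2)*(s - 4)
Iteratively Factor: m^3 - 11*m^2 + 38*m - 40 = (m - 5)*(m^2 - 6*m + 8) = (m - 5)*(m - 2)*(m - 4)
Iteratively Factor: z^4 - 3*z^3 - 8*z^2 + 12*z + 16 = (z - 4)*(z^3 + z^2 - 4*z - 4) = (z - 4)*(z + 1)*(z^2 - 4) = (z - 4)*(z + 1)*(z + 2)*(z - 2)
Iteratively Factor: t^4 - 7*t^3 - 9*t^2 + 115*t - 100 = (t + 4)*(t^3 - 11*t^2 + 35*t - 25) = (t - 5)*(t + 4)*(t^2 - 6*t + 5) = (t - 5)^2*(t + 4)*(t - 1)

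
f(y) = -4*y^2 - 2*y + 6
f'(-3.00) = 22.00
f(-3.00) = -24.00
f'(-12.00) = 94.00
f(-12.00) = -546.00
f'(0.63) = -7.04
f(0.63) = 3.15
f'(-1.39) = 9.12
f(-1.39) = 1.05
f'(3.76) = -32.08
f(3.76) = -58.07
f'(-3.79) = 28.32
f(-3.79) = -43.88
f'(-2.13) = 15.04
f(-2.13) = -7.89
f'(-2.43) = 17.44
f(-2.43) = -12.76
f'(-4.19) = 31.52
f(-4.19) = -55.84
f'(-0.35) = 0.80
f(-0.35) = 6.21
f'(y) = -8*y - 2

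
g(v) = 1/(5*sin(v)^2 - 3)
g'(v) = -10*sin(v)*cos(v)/(5*sin(v)^2 - 3)^2 = -20*sin(2*v)/(5*cos(2*v) + 1)^2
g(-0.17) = -0.35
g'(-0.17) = 0.20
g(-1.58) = 0.50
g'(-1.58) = -0.02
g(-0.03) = -0.33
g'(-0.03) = 0.03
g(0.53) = -0.58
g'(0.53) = -1.47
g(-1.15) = 0.86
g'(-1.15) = 2.74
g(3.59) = -0.49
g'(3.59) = -0.92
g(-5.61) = -0.95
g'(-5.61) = -4.37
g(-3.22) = -0.34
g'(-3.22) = 0.09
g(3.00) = -0.34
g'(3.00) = 0.17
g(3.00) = -0.34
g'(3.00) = 0.17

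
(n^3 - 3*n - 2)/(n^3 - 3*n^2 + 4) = (n + 1)/(n - 2)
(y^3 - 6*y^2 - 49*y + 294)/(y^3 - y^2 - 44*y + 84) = (y - 7)/(y - 2)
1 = 1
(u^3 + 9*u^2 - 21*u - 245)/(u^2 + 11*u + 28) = (u^2 + 2*u - 35)/(u + 4)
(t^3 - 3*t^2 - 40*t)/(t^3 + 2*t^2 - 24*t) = (t^2 - 3*t - 40)/(t^2 + 2*t - 24)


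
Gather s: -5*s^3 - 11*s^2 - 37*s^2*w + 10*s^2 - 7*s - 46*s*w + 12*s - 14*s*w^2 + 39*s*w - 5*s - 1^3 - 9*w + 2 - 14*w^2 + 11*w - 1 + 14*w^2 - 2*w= -5*s^3 + s^2*(-37*w - 1) + s*(-14*w^2 - 7*w)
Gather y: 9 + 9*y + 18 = 9*y + 27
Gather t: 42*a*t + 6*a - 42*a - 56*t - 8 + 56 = -36*a + t*(42*a - 56) + 48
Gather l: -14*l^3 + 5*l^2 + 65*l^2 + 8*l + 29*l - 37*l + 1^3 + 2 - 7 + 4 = -14*l^3 + 70*l^2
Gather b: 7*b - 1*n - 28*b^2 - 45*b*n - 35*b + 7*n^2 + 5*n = -28*b^2 + b*(-45*n - 28) + 7*n^2 + 4*n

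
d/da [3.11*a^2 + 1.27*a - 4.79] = 6.22*a + 1.27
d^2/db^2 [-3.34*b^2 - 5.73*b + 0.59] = -6.68000000000000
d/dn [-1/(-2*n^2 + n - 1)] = (1 - 4*n)/(2*n^2 - n + 1)^2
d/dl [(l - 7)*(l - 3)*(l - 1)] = 3*l^2 - 22*l + 31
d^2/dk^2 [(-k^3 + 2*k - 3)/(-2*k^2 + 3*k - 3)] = 2*(-5*k^3 + 9*k^2 + 9*k - 9)/(8*k^6 - 36*k^5 + 90*k^4 - 135*k^3 + 135*k^2 - 81*k + 27)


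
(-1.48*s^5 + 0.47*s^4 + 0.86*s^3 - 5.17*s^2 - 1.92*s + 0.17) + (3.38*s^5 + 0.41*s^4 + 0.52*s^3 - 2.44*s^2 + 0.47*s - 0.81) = 1.9*s^5 + 0.88*s^4 + 1.38*s^3 - 7.61*s^2 - 1.45*s - 0.64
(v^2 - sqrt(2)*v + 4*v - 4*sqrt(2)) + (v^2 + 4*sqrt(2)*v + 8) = 2*v^2 + 4*v + 3*sqrt(2)*v - 4*sqrt(2) + 8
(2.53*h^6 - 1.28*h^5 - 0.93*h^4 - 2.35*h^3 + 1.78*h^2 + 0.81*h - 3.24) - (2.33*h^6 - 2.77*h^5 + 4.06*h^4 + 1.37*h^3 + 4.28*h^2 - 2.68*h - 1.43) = 0.2*h^6 + 1.49*h^5 - 4.99*h^4 - 3.72*h^3 - 2.5*h^2 + 3.49*h - 1.81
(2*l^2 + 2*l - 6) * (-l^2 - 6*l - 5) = -2*l^4 - 14*l^3 - 16*l^2 + 26*l + 30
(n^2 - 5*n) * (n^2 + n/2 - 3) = n^4 - 9*n^3/2 - 11*n^2/2 + 15*n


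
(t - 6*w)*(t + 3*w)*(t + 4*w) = t^3 + t^2*w - 30*t*w^2 - 72*w^3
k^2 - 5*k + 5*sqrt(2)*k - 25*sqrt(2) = (k - 5)*(k + 5*sqrt(2))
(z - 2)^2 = z^2 - 4*z + 4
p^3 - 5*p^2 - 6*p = p*(p - 6)*(p + 1)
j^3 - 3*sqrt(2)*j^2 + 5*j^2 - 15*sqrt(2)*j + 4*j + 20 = (j + 5)*(j - 2*sqrt(2))*(j - sqrt(2))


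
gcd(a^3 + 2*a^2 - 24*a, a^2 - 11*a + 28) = a - 4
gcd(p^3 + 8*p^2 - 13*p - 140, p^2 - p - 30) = p + 5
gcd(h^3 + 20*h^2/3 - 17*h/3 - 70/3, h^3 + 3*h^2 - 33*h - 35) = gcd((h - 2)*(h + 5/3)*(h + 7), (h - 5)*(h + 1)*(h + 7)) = h + 7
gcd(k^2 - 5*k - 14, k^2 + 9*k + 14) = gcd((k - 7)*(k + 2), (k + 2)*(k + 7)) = k + 2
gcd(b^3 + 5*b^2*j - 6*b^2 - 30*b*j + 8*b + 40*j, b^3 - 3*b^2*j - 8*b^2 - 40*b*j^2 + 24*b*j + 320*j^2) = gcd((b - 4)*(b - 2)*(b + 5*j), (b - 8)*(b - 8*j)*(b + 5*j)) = b + 5*j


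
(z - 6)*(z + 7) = z^2 + z - 42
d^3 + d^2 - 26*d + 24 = (d - 4)*(d - 1)*(d + 6)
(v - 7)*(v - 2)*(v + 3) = v^3 - 6*v^2 - 13*v + 42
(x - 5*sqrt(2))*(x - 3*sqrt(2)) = x^2 - 8*sqrt(2)*x + 30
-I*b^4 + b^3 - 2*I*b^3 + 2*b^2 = b^2*(b + 2)*(-I*b + 1)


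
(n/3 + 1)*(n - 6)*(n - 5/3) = n^3/3 - 14*n^2/9 - 13*n/3 + 10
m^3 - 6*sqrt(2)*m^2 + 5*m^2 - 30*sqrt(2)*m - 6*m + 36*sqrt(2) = (m - 1)*(m + 6)*(m - 6*sqrt(2))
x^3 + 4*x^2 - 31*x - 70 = (x - 5)*(x + 2)*(x + 7)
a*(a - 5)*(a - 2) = a^3 - 7*a^2 + 10*a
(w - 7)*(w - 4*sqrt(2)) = w^2 - 7*w - 4*sqrt(2)*w + 28*sqrt(2)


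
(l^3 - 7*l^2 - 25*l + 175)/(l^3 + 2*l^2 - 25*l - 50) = (l - 7)/(l + 2)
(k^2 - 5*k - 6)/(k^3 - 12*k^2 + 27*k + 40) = (k - 6)/(k^2 - 13*k + 40)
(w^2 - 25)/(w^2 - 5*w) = (w + 5)/w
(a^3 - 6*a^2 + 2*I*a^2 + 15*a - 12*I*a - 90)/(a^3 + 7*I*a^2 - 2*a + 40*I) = (a^2 - 3*a*(2 + I) + 18*I)/(a^2 + 2*I*a + 8)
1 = 1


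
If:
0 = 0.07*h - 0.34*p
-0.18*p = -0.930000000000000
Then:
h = 25.10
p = 5.17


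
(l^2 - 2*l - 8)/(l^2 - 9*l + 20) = (l + 2)/(l - 5)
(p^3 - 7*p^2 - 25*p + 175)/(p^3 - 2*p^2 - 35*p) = (p - 5)/p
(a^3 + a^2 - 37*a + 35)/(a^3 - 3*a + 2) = (a^2 + 2*a - 35)/(a^2 + a - 2)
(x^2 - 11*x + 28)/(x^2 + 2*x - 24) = (x - 7)/(x + 6)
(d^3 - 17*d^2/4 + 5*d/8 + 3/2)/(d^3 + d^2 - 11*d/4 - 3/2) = (4*d^2 - 19*d + 12)/(2*(2*d^2 + d - 6))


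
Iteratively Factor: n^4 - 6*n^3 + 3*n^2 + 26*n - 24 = (n + 2)*(n^3 - 8*n^2 + 19*n - 12) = (n - 1)*(n + 2)*(n^2 - 7*n + 12) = (n - 3)*(n - 1)*(n + 2)*(n - 4)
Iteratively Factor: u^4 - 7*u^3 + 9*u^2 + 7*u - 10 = (u - 5)*(u^3 - 2*u^2 - u + 2) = (u - 5)*(u + 1)*(u^2 - 3*u + 2) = (u - 5)*(u - 2)*(u + 1)*(u - 1)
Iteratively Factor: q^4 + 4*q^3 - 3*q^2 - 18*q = (q)*(q^3 + 4*q^2 - 3*q - 18) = q*(q + 3)*(q^2 + q - 6) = q*(q - 2)*(q + 3)*(q + 3)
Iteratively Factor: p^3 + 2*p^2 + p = (p + 1)*(p^2 + p) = p*(p + 1)*(p + 1)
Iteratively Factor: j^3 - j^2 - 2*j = (j)*(j^2 - j - 2) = j*(j - 2)*(j + 1)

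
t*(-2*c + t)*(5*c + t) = -10*c^2*t + 3*c*t^2 + t^3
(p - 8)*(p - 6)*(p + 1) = p^3 - 13*p^2 + 34*p + 48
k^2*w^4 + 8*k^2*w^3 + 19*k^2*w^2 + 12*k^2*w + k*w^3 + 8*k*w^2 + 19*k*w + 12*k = (w + 3)*(w + 4)*(k*w + 1)*(k*w + k)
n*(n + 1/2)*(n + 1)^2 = n^4 + 5*n^3/2 + 2*n^2 + n/2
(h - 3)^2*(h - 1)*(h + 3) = h^4 - 4*h^3 - 6*h^2 + 36*h - 27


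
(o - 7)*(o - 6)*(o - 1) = o^3 - 14*o^2 + 55*o - 42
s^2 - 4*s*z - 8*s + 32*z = (s - 8)*(s - 4*z)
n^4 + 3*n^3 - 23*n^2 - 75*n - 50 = (n - 5)*(n + 1)*(n + 2)*(n + 5)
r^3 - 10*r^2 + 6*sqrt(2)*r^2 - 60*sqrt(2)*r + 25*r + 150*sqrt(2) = (r - 5)^2*(r + 6*sqrt(2))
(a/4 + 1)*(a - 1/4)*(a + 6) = a^3/4 + 39*a^2/16 + 43*a/8 - 3/2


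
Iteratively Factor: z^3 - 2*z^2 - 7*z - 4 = (z + 1)*(z^2 - 3*z - 4) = (z + 1)^2*(z - 4)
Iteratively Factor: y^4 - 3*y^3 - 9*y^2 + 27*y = (y + 3)*(y^3 - 6*y^2 + 9*y) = (y - 3)*(y + 3)*(y^2 - 3*y) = (y - 3)^2*(y + 3)*(y)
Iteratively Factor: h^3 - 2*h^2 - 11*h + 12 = (h + 3)*(h^2 - 5*h + 4) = (h - 1)*(h + 3)*(h - 4)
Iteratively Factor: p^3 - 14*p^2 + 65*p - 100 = (p - 4)*(p^2 - 10*p + 25) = (p - 5)*(p - 4)*(p - 5)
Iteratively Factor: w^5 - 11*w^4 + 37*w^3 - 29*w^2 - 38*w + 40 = (w - 4)*(w^4 - 7*w^3 + 9*w^2 + 7*w - 10) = (w - 4)*(w - 1)*(w^3 - 6*w^2 + 3*w + 10) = (w - 4)*(w - 2)*(w - 1)*(w^2 - 4*w - 5) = (w - 4)*(w - 2)*(w - 1)*(w + 1)*(w - 5)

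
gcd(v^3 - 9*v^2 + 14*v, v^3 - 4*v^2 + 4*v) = v^2 - 2*v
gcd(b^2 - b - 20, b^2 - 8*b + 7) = 1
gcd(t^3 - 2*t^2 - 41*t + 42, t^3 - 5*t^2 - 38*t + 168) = t^2 - t - 42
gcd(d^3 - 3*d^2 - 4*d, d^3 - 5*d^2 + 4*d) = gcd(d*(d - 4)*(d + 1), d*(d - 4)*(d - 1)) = d^2 - 4*d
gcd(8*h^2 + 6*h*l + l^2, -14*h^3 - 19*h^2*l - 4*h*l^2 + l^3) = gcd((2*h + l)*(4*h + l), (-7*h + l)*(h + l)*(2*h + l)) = 2*h + l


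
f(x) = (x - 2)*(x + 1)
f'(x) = 2*x - 1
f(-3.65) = 14.97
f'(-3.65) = -8.30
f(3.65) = 7.67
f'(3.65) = 6.30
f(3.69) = 7.93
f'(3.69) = 6.38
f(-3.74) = 15.73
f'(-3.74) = -8.48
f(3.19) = 4.99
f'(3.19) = 5.38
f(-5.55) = 34.35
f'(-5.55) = -12.10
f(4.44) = 13.27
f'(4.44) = 7.88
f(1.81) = -0.53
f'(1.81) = 2.62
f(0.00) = -2.00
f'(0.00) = -1.00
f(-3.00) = 10.00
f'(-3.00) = -7.00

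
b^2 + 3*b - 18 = (b - 3)*(b + 6)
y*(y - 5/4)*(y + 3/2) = y^3 + y^2/4 - 15*y/8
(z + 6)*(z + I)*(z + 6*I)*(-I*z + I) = -I*z^4 + 7*z^3 - 5*I*z^3 + 35*z^2 + 12*I*z^2 - 42*z + 30*I*z - 36*I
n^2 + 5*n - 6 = (n - 1)*(n + 6)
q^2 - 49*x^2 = (q - 7*x)*(q + 7*x)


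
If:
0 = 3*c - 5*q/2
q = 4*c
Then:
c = 0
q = 0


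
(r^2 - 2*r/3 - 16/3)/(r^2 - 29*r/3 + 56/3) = (r + 2)/(r - 7)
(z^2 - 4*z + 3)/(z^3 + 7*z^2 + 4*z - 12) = (z - 3)/(z^2 + 8*z + 12)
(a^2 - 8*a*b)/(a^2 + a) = (a - 8*b)/(a + 1)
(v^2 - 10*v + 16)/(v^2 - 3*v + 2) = (v - 8)/(v - 1)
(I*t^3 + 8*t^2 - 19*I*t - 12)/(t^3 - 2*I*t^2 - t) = (I*t^2 + 7*t - 12*I)/(t*(t - I))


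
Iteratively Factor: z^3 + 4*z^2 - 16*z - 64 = (z - 4)*(z^2 + 8*z + 16) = (z - 4)*(z + 4)*(z + 4)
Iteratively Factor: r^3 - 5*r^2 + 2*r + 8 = (r + 1)*(r^2 - 6*r + 8) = (r - 4)*(r + 1)*(r - 2)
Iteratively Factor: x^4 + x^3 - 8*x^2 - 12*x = (x - 3)*(x^3 + 4*x^2 + 4*x) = (x - 3)*(x + 2)*(x^2 + 2*x) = (x - 3)*(x + 2)^2*(x)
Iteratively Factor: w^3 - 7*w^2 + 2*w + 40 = (w - 4)*(w^2 - 3*w - 10) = (w - 5)*(w - 4)*(w + 2)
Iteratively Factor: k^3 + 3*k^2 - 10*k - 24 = (k - 3)*(k^2 + 6*k + 8) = (k - 3)*(k + 2)*(k + 4)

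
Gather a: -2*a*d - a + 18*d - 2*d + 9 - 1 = a*(-2*d - 1) + 16*d + 8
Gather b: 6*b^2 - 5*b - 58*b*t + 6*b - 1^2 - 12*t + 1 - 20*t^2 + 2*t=6*b^2 + b*(1 - 58*t) - 20*t^2 - 10*t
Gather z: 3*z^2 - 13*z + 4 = 3*z^2 - 13*z + 4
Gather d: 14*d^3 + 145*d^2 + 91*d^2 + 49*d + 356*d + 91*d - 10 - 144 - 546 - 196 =14*d^3 + 236*d^2 + 496*d - 896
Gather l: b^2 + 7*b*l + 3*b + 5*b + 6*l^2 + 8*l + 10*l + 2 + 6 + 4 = b^2 + 8*b + 6*l^2 + l*(7*b + 18) + 12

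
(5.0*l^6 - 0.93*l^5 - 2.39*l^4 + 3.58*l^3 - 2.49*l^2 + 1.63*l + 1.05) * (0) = 0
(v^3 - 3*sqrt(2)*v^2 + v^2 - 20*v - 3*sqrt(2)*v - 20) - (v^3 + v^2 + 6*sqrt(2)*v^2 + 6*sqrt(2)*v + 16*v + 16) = -9*sqrt(2)*v^2 - 36*v - 9*sqrt(2)*v - 36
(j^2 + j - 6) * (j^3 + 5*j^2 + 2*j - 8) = j^5 + 6*j^4 + j^3 - 36*j^2 - 20*j + 48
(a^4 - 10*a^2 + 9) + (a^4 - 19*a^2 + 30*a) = 2*a^4 - 29*a^2 + 30*a + 9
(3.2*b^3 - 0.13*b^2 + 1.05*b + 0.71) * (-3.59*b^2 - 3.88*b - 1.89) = -11.488*b^5 - 11.9493*b^4 - 9.3131*b^3 - 6.3772*b^2 - 4.7393*b - 1.3419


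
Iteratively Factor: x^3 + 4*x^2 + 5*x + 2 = (x + 1)*(x^2 + 3*x + 2) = (x + 1)*(x + 2)*(x + 1)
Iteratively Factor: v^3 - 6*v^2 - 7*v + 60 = (v - 4)*(v^2 - 2*v - 15) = (v - 5)*(v - 4)*(v + 3)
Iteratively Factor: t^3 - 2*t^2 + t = (t - 1)*(t^2 - t) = (t - 1)^2*(t)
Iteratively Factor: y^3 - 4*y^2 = (y - 4)*(y^2) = y*(y - 4)*(y)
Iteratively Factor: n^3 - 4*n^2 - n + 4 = (n - 1)*(n^2 - 3*n - 4) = (n - 1)*(n + 1)*(n - 4)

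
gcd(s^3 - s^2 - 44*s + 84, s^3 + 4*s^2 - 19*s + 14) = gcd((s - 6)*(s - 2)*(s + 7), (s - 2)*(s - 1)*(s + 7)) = s^2 + 5*s - 14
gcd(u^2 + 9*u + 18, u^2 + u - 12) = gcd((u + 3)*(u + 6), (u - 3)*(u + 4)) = 1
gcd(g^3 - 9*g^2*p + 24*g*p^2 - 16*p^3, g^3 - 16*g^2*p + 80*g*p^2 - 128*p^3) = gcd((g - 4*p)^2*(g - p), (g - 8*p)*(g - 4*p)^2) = g^2 - 8*g*p + 16*p^2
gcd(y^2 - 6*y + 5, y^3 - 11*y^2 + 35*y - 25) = y^2 - 6*y + 5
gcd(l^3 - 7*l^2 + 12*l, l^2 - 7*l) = l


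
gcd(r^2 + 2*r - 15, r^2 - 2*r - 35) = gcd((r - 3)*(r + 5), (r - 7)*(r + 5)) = r + 5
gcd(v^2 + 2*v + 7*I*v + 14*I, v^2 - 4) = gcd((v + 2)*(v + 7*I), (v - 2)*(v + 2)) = v + 2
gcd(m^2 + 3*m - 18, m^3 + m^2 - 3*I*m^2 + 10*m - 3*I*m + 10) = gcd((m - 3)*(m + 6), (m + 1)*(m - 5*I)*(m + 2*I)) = 1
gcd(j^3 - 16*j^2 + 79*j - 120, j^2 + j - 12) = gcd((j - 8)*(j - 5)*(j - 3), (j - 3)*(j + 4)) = j - 3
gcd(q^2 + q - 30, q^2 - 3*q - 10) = q - 5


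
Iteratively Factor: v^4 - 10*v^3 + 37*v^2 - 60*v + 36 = (v - 2)*(v^3 - 8*v^2 + 21*v - 18) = (v - 2)^2*(v^2 - 6*v + 9) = (v - 3)*(v - 2)^2*(v - 3)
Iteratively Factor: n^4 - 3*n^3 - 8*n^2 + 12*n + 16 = (n - 4)*(n^3 + n^2 - 4*n - 4) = (n - 4)*(n + 1)*(n^2 - 4) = (n - 4)*(n + 1)*(n + 2)*(n - 2)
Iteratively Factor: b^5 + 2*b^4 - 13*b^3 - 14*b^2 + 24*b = (b)*(b^4 + 2*b^3 - 13*b^2 - 14*b + 24) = b*(b + 4)*(b^3 - 2*b^2 - 5*b + 6) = b*(b - 3)*(b + 4)*(b^2 + b - 2) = b*(b - 3)*(b + 2)*(b + 4)*(b - 1)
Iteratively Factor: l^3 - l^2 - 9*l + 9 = (l - 3)*(l^2 + 2*l - 3) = (l - 3)*(l - 1)*(l + 3)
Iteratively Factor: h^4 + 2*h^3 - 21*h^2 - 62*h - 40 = (h - 5)*(h^3 + 7*h^2 + 14*h + 8) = (h - 5)*(h + 4)*(h^2 + 3*h + 2) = (h - 5)*(h + 2)*(h + 4)*(h + 1)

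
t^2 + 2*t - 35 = (t - 5)*(t + 7)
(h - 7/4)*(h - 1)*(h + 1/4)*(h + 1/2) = h^4 - 2*h^3 - 3*h^2/16 + 31*h/32 + 7/32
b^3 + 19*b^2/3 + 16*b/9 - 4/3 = (b - 1/3)*(b + 2/3)*(b + 6)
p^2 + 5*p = p*(p + 5)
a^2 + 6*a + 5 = (a + 1)*(a + 5)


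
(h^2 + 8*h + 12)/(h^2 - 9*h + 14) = (h^2 + 8*h + 12)/(h^2 - 9*h + 14)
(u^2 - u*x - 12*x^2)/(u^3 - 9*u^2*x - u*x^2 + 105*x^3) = (u - 4*x)/(u^2 - 12*u*x + 35*x^2)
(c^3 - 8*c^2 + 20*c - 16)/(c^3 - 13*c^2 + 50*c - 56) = (c - 2)/(c - 7)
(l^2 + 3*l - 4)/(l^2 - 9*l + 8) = (l + 4)/(l - 8)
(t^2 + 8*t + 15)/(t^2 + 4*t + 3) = (t + 5)/(t + 1)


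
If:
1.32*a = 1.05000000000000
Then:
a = 0.80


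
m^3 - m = m*(m - 1)*(m + 1)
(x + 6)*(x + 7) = x^2 + 13*x + 42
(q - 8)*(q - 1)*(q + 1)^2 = q^4 - 7*q^3 - 9*q^2 + 7*q + 8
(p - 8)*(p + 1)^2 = p^3 - 6*p^2 - 15*p - 8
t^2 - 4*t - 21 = (t - 7)*(t + 3)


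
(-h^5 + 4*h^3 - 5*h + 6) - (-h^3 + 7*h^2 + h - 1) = -h^5 + 5*h^3 - 7*h^2 - 6*h + 7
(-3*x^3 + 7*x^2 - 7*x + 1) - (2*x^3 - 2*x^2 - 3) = -5*x^3 + 9*x^2 - 7*x + 4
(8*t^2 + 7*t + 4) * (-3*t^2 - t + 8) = -24*t^4 - 29*t^3 + 45*t^2 + 52*t + 32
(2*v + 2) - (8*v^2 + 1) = -8*v^2 + 2*v + 1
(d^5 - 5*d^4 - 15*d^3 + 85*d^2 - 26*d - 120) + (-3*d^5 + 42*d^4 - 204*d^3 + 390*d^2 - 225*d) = -2*d^5 + 37*d^4 - 219*d^3 + 475*d^2 - 251*d - 120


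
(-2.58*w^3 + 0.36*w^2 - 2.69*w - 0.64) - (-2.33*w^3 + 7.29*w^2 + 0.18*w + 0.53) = -0.25*w^3 - 6.93*w^2 - 2.87*w - 1.17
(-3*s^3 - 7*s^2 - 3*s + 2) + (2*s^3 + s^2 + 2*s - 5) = -s^3 - 6*s^2 - s - 3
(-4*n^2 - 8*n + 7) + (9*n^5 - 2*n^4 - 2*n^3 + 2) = 9*n^5 - 2*n^4 - 2*n^3 - 4*n^2 - 8*n + 9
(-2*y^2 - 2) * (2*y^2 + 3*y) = -4*y^4 - 6*y^3 - 4*y^2 - 6*y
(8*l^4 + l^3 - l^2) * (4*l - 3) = 32*l^5 - 20*l^4 - 7*l^3 + 3*l^2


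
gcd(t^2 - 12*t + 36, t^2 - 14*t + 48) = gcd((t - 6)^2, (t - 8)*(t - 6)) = t - 6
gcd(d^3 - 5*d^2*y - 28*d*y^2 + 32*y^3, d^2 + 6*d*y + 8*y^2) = d + 4*y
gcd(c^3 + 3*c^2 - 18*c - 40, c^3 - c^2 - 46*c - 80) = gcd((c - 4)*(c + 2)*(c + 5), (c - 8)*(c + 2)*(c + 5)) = c^2 + 7*c + 10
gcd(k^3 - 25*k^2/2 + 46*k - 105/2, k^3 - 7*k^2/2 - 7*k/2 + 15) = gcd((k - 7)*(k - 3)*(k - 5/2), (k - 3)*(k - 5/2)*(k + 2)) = k^2 - 11*k/2 + 15/2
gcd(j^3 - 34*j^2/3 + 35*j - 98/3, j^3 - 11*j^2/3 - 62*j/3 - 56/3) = j - 7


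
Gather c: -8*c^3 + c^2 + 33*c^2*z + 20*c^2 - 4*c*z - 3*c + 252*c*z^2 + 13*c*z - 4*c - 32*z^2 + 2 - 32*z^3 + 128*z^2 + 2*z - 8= -8*c^3 + c^2*(33*z + 21) + c*(252*z^2 + 9*z - 7) - 32*z^3 + 96*z^2 + 2*z - 6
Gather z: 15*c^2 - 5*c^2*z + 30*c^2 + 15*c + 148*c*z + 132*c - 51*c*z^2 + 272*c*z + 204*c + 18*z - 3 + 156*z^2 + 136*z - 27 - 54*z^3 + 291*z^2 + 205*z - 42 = 45*c^2 + 351*c - 54*z^3 + z^2*(447 - 51*c) + z*(-5*c^2 + 420*c + 359) - 72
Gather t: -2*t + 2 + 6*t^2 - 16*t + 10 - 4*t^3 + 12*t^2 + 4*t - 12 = -4*t^3 + 18*t^2 - 14*t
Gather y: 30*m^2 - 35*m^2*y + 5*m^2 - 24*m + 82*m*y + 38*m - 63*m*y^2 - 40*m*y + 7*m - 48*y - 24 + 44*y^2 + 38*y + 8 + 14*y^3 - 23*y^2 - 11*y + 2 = 35*m^2 + 21*m + 14*y^3 + y^2*(21 - 63*m) + y*(-35*m^2 + 42*m - 21) - 14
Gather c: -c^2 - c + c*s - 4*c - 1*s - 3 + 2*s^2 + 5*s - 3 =-c^2 + c*(s - 5) + 2*s^2 + 4*s - 6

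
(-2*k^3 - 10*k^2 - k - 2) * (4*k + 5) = -8*k^4 - 50*k^3 - 54*k^2 - 13*k - 10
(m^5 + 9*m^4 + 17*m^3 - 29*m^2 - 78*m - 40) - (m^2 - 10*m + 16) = m^5 + 9*m^4 + 17*m^3 - 30*m^2 - 68*m - 56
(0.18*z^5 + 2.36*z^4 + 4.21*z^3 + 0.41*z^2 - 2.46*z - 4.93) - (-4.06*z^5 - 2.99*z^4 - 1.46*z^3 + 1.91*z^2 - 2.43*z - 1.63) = 4.24*z^5 + 5.35*z^4 + 5.67*z^3 - 1.5*z^2 - 0.0299999999999998*z - 3.3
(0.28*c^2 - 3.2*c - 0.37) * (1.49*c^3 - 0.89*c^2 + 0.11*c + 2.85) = 0.4172*c^5 - 5.0172*c^4 + 2.3275*c^3 + 0.7753*c^2 - 9.1607*c - 1.0545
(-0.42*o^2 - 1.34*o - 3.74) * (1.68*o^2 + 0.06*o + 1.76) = -0.7056*o^4 - 2.2764*o^3 - 7.1028*o^2 - 2.5828*o - 6.5824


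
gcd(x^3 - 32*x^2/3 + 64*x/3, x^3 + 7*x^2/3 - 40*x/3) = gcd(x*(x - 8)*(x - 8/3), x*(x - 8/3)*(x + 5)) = x^2 - 8*x/3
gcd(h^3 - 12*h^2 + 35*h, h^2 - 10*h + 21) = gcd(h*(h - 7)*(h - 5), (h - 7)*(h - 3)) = h - 7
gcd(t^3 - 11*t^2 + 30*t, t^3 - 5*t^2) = t^2 - 5*t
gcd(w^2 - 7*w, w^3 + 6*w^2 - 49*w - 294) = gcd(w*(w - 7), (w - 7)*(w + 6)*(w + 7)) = w - 7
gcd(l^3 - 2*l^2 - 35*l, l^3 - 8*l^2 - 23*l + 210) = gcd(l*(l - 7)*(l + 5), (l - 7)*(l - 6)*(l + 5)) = l^2 - 2*l - 35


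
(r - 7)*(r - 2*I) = r^2 - 7*r - 2*I*r + 14*I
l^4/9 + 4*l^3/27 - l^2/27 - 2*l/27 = l*(l/3 + 1/3)^2*(l - 2/3)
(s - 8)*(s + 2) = s^2 - 6*s - 16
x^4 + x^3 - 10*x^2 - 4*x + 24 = (x - 2)^2*(x + 2)*(x + 3)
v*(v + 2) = v^2 + 2*v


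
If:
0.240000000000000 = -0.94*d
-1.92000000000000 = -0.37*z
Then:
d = -0.26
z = 5.19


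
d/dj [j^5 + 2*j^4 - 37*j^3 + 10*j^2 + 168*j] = 5*j^4 + 8*j^3 - 111*j^2 + 20*j + 168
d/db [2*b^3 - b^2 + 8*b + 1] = 6*b^2 - 2*b + 8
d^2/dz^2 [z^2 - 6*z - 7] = 2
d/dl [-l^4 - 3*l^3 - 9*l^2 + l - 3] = -4*l^3 - 9*l^2 - 18*l + 1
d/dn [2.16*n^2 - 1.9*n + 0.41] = 4.32*n - 1.9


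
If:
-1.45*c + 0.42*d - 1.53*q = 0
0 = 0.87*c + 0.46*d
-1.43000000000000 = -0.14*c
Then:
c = 10.21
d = -19.32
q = -14.98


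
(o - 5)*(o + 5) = o^2 - 25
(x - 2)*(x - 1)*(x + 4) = x^3 + x^2 - 10*x + 8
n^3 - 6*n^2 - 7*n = n*(n - 7)*(n + 1)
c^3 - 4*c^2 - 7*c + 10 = (c - 5)*(c - 1)*(c + 2)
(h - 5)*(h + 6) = h^2 + h - 30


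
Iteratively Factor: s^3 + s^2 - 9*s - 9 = (s + 3)*(s^2 - 2*s - 3) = (s + 1)*(s + 3)*(s - 3)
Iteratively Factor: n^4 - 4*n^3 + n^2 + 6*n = (n - 2)*(n^3 - 2*n^2 - 3*n) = n*(n - 2)*(n^2 - 2*n - 3) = n*(n - 3)*(n - 2)*(n + 1)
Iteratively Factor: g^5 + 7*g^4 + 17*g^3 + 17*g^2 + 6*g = (g + 1)*(g^4 + 6*g^3 + 11*g^2 + 6*g) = g*(g + 1)*(g^3 + 6*g^2 + 11*g + 6) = g*(g + 1)*(g + 3)*(g^2 + 3*g + 2) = g*(g + 1)*(g + 2)*(g + 3)*(g + 1)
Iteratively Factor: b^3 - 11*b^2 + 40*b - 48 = (b - 3)*(b^2 - 8*b + 16) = (b - 4)*(b - 3)*(b - 4)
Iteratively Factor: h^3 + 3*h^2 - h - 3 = (h + 3)*(h^2 - 1) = (h + 1)*(h + 3)*(h - 1)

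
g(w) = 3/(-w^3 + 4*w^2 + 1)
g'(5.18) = 0.12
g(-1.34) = 0.28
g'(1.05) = -0.84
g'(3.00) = 0.09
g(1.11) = 0.66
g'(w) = 3*(3*w^2 - 8*w)/(-w^3 + 4*w^2 + 1)^2 = 3*w*(3*w - 8)/(-w^3 + 4*w^2 + 1)^2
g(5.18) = -0.10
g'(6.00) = 0.04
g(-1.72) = 0.17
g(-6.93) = 0.01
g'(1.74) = -0.24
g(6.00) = -0.04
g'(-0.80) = 1.51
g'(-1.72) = 0.21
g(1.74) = 0.38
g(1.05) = 0.71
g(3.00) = 0.30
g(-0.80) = 0.74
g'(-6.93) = 0.00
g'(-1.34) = 0.43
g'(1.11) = -0.75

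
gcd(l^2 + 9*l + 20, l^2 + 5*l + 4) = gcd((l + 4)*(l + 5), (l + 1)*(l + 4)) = l + 4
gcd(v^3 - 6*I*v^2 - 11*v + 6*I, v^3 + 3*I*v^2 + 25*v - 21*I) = v^2 - 4*I*v - 3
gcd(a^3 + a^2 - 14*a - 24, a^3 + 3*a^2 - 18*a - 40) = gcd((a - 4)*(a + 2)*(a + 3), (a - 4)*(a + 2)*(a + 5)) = a^2 - 2*a - 8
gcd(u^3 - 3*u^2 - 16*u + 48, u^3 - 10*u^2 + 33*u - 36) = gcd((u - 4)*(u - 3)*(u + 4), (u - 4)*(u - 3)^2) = u^2 - 7*u + 12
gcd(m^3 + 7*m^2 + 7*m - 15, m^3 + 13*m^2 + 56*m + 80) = m + 5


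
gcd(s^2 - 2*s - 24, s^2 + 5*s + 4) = s + 4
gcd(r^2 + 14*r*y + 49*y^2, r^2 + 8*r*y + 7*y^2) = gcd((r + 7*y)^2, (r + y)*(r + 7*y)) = r + 7*y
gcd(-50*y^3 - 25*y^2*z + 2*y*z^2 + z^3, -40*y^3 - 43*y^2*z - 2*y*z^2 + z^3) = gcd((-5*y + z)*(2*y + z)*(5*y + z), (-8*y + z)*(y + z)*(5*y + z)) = 5*y + z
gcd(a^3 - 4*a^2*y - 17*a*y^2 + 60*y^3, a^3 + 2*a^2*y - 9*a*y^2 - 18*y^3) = -a + 3*y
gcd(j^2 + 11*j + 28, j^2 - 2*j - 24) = j + 4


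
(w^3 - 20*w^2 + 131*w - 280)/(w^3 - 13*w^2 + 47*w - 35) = (w - 8)/(w - 1)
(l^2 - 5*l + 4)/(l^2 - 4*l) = (l - 1)/l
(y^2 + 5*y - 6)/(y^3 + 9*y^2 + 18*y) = (y - 1)/(y*(y + 3))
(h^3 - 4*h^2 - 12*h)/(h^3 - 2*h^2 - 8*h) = (h - 6)/(h - 4)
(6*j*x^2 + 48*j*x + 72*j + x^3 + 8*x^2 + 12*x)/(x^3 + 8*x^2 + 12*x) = (6*j + x)/x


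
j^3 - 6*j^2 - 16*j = j*(j - 8)*(j + 2)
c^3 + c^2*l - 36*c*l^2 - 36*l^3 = (c - 6*l)*(c + l)*(c + 6*l)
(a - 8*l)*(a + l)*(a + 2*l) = a^3 - 5*a^2*l - 22*a*l^2 - 16*l^3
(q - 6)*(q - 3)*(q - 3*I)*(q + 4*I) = q^4 - 9*q^3 + I*q^3 + 30*q^2 - 9*I*q^2 - 108*q + 18*I*q + 216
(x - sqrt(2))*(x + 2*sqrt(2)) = x^2 + sqrt(2)*x - 4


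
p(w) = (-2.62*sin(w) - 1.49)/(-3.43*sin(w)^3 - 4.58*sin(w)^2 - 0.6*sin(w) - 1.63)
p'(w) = (-2.62*sin(w) - 1.49)*(10.29*sin(w)^2*cos(w) + 9.16*sin(w)*cos(w) + 0.6*cos(w))/(-3.43*sin(w)^3 - 4.58*sin(w)^2 - 0.6*sin(w) - 1.63)^2 - 2.62*cos(w)/(-3.43*sin(w)^3 - 4.58*sin(w)^2 - 0.6*sin(w) - 1.63) = (-17.9732*sin(w)^3 - 27.3317*sin(w)^2 - 13.6484*sin(w) + 3.3766)*cos(w)/(11.7649*sin(w)^6 + 31.4188*sin(w)^5 + 25.0924*sin(w)^4 + 16.6778*sin(w)^3 + 15.2908*sin(w)^2 + 1.956*sin(w) + 2.6569)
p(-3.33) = 1.03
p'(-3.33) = 0.07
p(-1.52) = -0.52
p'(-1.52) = 0.08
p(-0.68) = -0.07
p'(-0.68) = 0.89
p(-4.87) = 0.41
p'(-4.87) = -0.08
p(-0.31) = 0.39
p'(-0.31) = 1.66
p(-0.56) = 0.05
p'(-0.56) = 1.09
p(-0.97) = -0.29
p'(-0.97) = 0.64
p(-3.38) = 1.02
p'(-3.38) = 0.36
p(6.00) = 0.43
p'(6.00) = 1.72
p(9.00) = 0.89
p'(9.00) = 0.89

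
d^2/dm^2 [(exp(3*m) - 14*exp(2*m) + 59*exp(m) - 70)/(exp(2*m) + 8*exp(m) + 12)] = (exp(6*m) + 24*exp(5*m) + 451*exp(4*m) + 80*exp(3*m) - 8664*exp(2*m) - 14848*exp(m) + 15216)*exp(m)/(exp(6*m) + 24*exp(5*m) + 228*exp(4*m) + 1088*exp(3*m) + 2736*exp(2*m) + 3456*exp(m) + 1728)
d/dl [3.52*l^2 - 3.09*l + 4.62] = 7.04*l - 3.09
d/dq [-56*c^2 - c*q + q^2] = -c + 2*q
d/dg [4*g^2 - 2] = 8*g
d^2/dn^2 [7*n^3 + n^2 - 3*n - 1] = 42*n + 2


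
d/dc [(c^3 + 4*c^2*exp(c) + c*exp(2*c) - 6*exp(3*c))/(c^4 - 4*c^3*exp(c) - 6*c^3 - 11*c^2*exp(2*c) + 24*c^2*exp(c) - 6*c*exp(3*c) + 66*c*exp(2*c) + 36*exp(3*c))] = (-2*(c^3 + 4*c^2*exp(c) + c*exp(2*c) - 6*exp(3*c))*(-2*c^3*exp(c) + 2*c^3 - 11*c^2*exp(2*c) + 6*c^2*exp(c) - 9*c^2 - 9*c*exp(3*c) + 55*c*exp(2*c) + 24*c*exp(c) + 51*exp(3*c) + 33*exp(2*c)) + (4*c^2*exp(c) + 3*c^2 + 2*c*exp(2*c) + 8*c*exp(c) - 18*exp(3*c) + exp(2*c))*(c^4 - 4*c^3*exp(c) - 6*c^3 - 11*c^2*exp(2*c) + 24*c^2*exp(c) - 6*c*exp(3*c) + 66*c*exp(2*c) + 36*exp(3*c)))/(c^4 - 4*c^3*exp(c) - 6*c^3 - 11*c^2*exp(2*c) + 24*c^2*exp(c) - 6*c*exp(3*c) + 66*c*exp(2*c) + 36*exp(3*c))^2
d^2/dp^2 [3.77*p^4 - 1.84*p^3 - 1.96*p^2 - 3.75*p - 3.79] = 45.24*p^2 - 11.04*p - 3.92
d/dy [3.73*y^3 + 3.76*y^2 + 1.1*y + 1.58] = 11.19*y^2 + 7.52*y + 1.1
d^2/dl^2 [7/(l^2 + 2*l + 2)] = 14*(-l^2 - 2*l + 4*(l + 1)^2 - 2)/(l^2 + 2*l + 2)^3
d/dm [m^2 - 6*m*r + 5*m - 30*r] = 2*m - 6*r + 5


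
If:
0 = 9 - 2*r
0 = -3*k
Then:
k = 0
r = 9/2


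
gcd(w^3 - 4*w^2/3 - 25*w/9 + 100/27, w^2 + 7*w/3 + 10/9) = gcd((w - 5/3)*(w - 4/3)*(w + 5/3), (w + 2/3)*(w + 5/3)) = w + 5/3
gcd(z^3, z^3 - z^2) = z^2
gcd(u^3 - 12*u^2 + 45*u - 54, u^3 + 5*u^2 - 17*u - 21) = u - 3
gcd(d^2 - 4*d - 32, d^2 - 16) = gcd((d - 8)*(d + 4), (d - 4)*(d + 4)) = d + 4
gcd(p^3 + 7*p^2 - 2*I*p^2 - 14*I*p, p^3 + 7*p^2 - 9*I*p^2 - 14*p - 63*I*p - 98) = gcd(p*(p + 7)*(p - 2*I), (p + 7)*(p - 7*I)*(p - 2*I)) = p^2 + p*(7 - 2*I) - 14*I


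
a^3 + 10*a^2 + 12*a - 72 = (a - 2)*(a + 6)^2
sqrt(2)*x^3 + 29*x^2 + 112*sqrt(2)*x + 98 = (x + 7*sqrt(2))^2*(sqrt(2)*x + 1)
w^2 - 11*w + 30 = (w - 6)*(w - 5)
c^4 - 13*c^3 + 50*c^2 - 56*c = c*(c - 7)*(c - 4)*(c - 2)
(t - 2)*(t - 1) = t^2 - 3*t + 2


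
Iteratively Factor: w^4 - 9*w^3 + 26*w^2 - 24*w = (w - 4)*(w^3 - 5*w^2 + 6*w) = (w - 4)*(w - 3)*(w^2 - 2*w) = (w - 4)*(w - 3)*(w - 2)*(w)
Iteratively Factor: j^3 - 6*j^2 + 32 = (j - 4)*(j^2 - 2*j - 8) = (j - 4)^2*(j + 2)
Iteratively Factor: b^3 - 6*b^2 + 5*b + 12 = (b + 1)*(b^2 - 7*b + 12) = (b - 4)*(b + 1)*(b - 3)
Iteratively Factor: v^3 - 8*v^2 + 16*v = (v - 4)*(v^2 - 4*v) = v*(v - 4)*(v - 4)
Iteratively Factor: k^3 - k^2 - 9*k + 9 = (k - 1)*(k^2 - 9) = (k - 3)*(k - 1)*(k + 3)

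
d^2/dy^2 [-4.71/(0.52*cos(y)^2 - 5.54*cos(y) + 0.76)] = (5.094336*(1 - cos(y)^2)^2 - 40.705704*cos(y)^3 + 139.659036*cos(y)^2 + 101.242392*cos(y) - 290.486424)/(0.52*cos(y)^2 - 5.54*cos(y) + 0.76)^3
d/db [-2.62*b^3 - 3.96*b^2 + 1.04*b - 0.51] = -7.86*b^2 - 7.92*b + 1.04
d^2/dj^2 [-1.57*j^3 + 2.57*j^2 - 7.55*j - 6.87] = 5.14 - 9.42*j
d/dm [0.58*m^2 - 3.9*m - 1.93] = 1.16*m - 3.9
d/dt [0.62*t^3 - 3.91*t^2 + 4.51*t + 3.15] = 1.86*t^2 - 7.82*t + 4.51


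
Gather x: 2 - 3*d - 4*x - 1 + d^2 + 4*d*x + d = d^2 - 2*d + x*(4*d - 4) + 1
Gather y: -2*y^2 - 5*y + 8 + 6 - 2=-2*y^2 - 5*y + 12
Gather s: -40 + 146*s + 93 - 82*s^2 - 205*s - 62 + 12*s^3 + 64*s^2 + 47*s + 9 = 12*s^3 - 18*s^2 - 12*s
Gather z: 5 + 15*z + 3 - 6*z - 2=9*z + 6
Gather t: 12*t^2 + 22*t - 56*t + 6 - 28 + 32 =12*t^2 - 34*t + 10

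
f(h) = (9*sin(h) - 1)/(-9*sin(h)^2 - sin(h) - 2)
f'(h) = (18*sin(h)*cos(h) + cos(h))*(9*sin(h) - 1)/(-9*sin(h)^2 - sin(h) - 2)^2 + 9*cos(h)/(-9*sin(h)^2 - sin(h) - 2) = (81*sin(h)^2 - 18*sin(h) - 19)*cos(h)/(9*sin(h)^2 + sin(h) + 2)^2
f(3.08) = 0.21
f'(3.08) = 4.50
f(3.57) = 1.51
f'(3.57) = -0.23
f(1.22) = -0.69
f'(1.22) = 0.10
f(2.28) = -0.73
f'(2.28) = -0.14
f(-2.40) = 1.30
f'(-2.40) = -0.75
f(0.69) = -0.75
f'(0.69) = 0.05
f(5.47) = 1.25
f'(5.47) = 0.70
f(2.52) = -0.75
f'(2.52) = 0.05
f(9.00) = -0.69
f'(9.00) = 0.74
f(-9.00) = 1.51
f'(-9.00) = -0.20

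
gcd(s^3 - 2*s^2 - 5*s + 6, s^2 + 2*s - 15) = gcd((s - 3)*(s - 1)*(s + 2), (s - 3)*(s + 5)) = s - 3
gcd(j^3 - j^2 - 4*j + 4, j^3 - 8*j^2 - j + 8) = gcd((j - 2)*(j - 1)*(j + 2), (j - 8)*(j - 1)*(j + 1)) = j - 1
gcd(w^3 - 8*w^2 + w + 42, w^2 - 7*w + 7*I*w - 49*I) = w - 7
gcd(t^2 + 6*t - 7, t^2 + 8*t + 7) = t + 7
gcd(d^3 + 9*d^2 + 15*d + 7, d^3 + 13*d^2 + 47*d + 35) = d^2 + 8*d + 7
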